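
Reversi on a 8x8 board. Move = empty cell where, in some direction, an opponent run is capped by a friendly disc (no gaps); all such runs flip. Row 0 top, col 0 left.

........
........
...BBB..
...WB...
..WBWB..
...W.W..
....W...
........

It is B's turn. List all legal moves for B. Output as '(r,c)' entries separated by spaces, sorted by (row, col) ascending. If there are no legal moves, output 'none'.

(2,2): no bracket -> illegal
(3,1): no bracket -> illegal
(3,2): flips 1 -> legal
(3,5): no bracket -> illegal
(4,1): flips 1 -> legal
(4,6): no bracket -> illegal
(5,1): flips 2 -> legal
(5,2): no bracket -> illegal
(5,4): flips 1 -> legal
(5,6): no bracket -> illegal
(6,2): no bracket -> illegal
(6,3): flips 1 -> legal
(6,5): flips 1 -> legal
(6,6): no bracket -> illegal
(7,3): no bracket -> illegal
(7,4): no bracket -> illegal
(7,5): no bracket -> illegal

Answer: (3,2) (4,1) (5,1) (5,4) (6,3) (6,5)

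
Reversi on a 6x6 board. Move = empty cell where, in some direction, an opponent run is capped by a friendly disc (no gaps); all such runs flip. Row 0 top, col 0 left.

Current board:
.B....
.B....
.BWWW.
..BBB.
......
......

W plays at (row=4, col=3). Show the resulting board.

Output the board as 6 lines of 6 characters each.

Answer: .B....
.B....
.BWWW.
..BWB.
...W..
......

Derivation:
Place W at (4,3); scan 8 dirs for brackets.
Dir NW: opp run (3,2) (2,1), next='.' -> no flip
Dir N: opp run (3,3) capped by W -> flip
Dir NE: opp run (3,4), next='.' -> no flip
Dir W: first cell '.' (not opp) -> no flip
Dir E: first cell '.' (not opp) -> no flip
Dir SW: first cell '.' (not opp) -> no flip
Dir S: first cell '.' (not opp) -> no flip
Dir SE: first cell '.' (not opp) -> no flip
All flips: (3,3)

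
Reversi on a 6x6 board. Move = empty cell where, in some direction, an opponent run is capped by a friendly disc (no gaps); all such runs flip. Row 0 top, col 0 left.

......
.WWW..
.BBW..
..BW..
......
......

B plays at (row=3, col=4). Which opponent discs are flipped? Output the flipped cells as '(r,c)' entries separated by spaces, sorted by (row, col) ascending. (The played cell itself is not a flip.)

Dir NW: opp run (2,3) (1,2), next='.' -> no flip
Dir N: first cell '.' (not opp) -> no flip
Dir NE: first cell '.' (not opp) -> no flip
Dir W: opp run (3,3) capped by B -> flip
Dir E: first cell '.' (not opp) -> no flip
Dir SW: first cell '.' (not opp) -> no flip
Dir S: first cell '.' (not opp) -> no flip
Dir SE: first cell '.' (not opp) -> no flip

Answer: (3,3)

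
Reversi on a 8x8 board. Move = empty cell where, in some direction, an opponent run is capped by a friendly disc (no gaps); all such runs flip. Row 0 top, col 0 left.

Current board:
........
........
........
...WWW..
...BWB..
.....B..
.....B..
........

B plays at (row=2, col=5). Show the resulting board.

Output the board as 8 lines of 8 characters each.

Place B at (2,5); scan 8 dirs for brackets.
Dir NW: first cell '.' (not opp) -> no flip
Dir N: first cell '.' (not opp) -> no flip
Dir NE: first cell '.' (not opp) -> no flip
Dir W: first cell '.' (not opp) -> no flip
Dir E: first cell '.' (not opp) -> no flip
Dir SW: opp run (3,4) capped by B -> flip
Dir S: opp run (3,5) capped by B -> flip
Dir SE: first cell '.' (not opp) -> no flip
All flips: (3,4) (3,5)

Answer: ........
........
.....B..
...WBB..
...BWB..
.....B..
.....B..
........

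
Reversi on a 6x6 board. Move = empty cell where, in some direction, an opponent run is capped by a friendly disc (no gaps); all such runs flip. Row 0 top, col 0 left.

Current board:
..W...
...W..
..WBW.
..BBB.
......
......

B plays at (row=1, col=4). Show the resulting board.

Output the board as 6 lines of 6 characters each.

Answer: ..W...
...WB.
..WBB.
..BBB.
......
......

Derivation:
Place B at (1,4); scan 8 dirs for brackets.
Dir NW: first cell '.' (not opp) -> no flip
Dir N: first cell '.' (not opp) -> no flip
Dir NE: first cell '.' (not opp) -> no flip
Dir W: opp run (1,3), next='.' -> no flip
Dir E: first cell '.' (not opp) -> no flip
Dir SW: first cell 'B' (not opp) -> no flip
Dir S: opp run (2,4) capped by B -> flip
Dir SE: first cell '.' (not opp) -> no flip
All flips: (2,4)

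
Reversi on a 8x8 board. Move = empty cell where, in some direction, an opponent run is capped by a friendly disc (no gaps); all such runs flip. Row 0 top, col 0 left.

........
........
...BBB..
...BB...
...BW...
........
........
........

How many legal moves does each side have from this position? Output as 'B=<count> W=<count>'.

Answer: B=3 W=3

Derivation:
-- B to move --
(3,5): no bracket -> illegal
(4,5): flips 1 -> legal
(5,3): no bracket -> illegal
(5,4): flips 1 -> legal
(5,5): flips 1 -> legal
B mobility = 3
-- W to move --
(1,2): no bracket -> illegal
(1,3): no bracket -> illegal
(1,4): flips 2 -> legal
(1,5): no bracket -> illegal
(1,6): no bracket -> illegal
(2,2): flips 1 -> legal
(2,6): no bracket -> illegal
(3,2): no bracket -> illegal
(3,5): no bracket -> illegal
(3,6): no bracket -> illegal
(4,2): flips 1 -> legal
(4,5): no bracket -> illegal
(5,2): no bracket -> illegal
(5,3): no bracket -> illegal
(5,4): no bracket -> illegal
W mobility = 3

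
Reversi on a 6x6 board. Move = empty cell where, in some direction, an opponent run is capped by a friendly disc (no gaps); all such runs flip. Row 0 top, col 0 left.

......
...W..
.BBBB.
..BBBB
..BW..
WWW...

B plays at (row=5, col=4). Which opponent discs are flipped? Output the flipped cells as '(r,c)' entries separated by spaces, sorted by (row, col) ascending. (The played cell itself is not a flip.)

Answer: (4,3)

Derivation:
Dir NW: opp run (4,3) capped by B -> flip
Dir N: first cell '.' (not opp) -> no flip
Dir NE: first cell '.' (not opp) -> no flip
Dir W: first cell '.' (not opp) -> no flip
Dir E: first cell '.' (not opp) -> no flip
Dir SW: edge -> no flip
Dir S: edge -> no flip
Dir SE: edge -> no flip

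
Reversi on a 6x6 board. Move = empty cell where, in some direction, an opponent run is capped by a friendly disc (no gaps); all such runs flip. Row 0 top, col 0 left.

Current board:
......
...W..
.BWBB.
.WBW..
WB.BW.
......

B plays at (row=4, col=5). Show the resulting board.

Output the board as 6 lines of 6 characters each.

Place B at (4,5); scan 8 dirs for brackets.
Dir NW: first cell '.' (not opp) -> no flip
Dir N: first cell '.' (not opp) -> no flip
Dir NE: edge -> no flip
Dir W: opp run (4,4) capped by B -> flip
Dir E: edge -> no flip
Dir SW: first cell '.' (not opp) -> no flip
Dir S: first cell '.' (not opp) -> no flip
Dir SE: edge -> no flip
All flips: (4,4)

Answer: ......
...W..
.BWBB.
.WBW..
WB.BBB
......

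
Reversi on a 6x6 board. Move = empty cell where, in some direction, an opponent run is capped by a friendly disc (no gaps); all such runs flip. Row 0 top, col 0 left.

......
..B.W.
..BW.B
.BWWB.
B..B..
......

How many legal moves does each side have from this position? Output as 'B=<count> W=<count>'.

-- B to move --
(0,3): flips 1 -> legal
(0,4): no bracket -> illegal
(0,5): no bracket -> illegal
(1,3): flips 2 -> legal
(1,5): no bracket -> illegal
(2,1): flips 1 -> legal
(2,4): flips 1 -> legal
(4,1): no bracket -> illegal
(4,2): flips 1 -> legal
(4,4): flips 1 -> legal
B mobility = 6
-- W to move --
(0,1): flips 1 -> legal
(0,2): flips 2 -> legal
(0,3): no bracket -> illegal
(1,1): flips 1 -> legal
(1,3): no bracket -> illegal
(1,5): no bracket -> illegal
(2,0): no bracket -> illegal
(2,1): flips 1 -> legal
(2,4): no bracket -> illegal
(3,0): flips 1 -> legal
(3,5): flips 1 -> legal
(4,1): no bracket -> illegal
(4,2): no bracket -> illegal
(4,4): no bracket -> illegal
(4,5): flips 1 -> legal
(5,0): no bracket -> illegal
(5,1): no bracket -> illegal
(5,2): no bracket -> illegal
(5,3): flips 1 -> legal
(5,4): flips 1 -> legal
W mobility = 9

Answer: B=6 W=9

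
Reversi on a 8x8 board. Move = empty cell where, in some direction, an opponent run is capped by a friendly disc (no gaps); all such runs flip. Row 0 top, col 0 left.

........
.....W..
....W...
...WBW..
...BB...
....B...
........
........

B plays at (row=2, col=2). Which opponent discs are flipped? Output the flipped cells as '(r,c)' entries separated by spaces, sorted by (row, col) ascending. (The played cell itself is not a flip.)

Answer: (3,3)

Derivation:
Dir NW: first cell '.' (not opp) -> no flip
Dir N: first cell '.' (not opp) -> no flip
Dir NE: first cell '.' (not opp) -> no flip
Dir W: first cell '.' (not opp) -> no flip
Dir E: first cell '.' (not opp) -> no flip
Dir SW: first cell '.' (not opp) -> no flip
Dir S: first cell '.' (not opp) -> no flip
Dir SE: opp run (3,3) capped by B -> flip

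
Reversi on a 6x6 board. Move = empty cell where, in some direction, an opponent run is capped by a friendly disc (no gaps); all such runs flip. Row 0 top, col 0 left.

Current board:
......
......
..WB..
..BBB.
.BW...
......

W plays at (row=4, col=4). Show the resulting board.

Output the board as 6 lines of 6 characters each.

Place W at (4,4); scan 8 dirs for brackets.
Dir NW: opp run (3,3) capped by W -> flip
Dir N: opp run (3,4), next='.' -> no flip
Dir NE: first cell '.' (not opp) -> no flip
Dir W: first cell '.' (not opp) -> no flip
Dir E: first cell '.' (not opp) -> no flip
Dir SW: first cell '.' (not opp) -> no flip
Dir S: first cell '.' (not opp) -> no flip
Dir SE: first cell '.' (not opp) -> no flip
All flips: (3,3)

Answer: ......
......
..WB..
..BWB.
.BW.W.
......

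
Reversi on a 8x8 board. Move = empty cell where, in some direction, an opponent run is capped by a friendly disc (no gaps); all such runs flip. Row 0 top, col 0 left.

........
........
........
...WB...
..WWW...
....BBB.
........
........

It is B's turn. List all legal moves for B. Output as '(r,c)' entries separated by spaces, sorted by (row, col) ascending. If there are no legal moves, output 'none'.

Answer: (2,2) (3,2) (5,2)

Derivation:
(2,2): flips 2 -> legal
(2,3): no bracket -> illegal
(2,4): no bracket -> illegal
(3,1): no bracket -> illegal
(3,2): flips 2 -> legal
(3,5): no bracket -> illegal
(4,1): no bracket -> illegal
(4,5): no bracket -> illegal
(5,1): no bracket -> illegal
(5,2): flips 1 -> legal
(5,3): no bracket -> illegal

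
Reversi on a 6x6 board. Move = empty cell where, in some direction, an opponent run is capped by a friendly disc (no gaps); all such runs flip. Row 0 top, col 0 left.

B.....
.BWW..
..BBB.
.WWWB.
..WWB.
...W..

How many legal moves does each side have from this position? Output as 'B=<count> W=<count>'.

Answer: B=10 W=7

Derivation:
-- B to move --
(0,1): flips 1 -> legal
(0,2): flips 2 -> legal
(0,3): flips 1 -> legal
(0,4): flips 1 -> legal
(1,4): flips 2 -> legal
(2,0): no bracket -> illegal
(2,1): no bracket -> illegal
(3,0): flips 3 -> legal
(4,0): flips 1 -> legal
(4,1): flips 3 -> legal
(5,1): flips 2 -> legal
(5,2): flips 3 -> legal
(5,4): no bracket -> illegal
B mobility = 10
-- W to move --
(0,1): no bracket -> illegal
(0,2): no bracket -> illegal
(1,0): flips 1 -> legal
(1,4): flips 1 -> legal
(1,5): flips 1 -> legal
(2,0): no bracket -> illegal
(2,1): no bracket -> illegal
(2,5): flips 1 -> legal
(3,5): flips 3 -> legal
(4,5): flips 3 -> legal
(5,4): no bracket -> illegal
(5,5): flips 1 -> legal
W mobility = 7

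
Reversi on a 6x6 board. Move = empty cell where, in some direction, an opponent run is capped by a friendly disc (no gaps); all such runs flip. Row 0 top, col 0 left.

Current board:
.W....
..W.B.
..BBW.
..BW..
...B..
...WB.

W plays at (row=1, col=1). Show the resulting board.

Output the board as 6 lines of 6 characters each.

Answer: .W....
.WW.B.
..WBW.
..BW..
...B..
...WB.

Derivation:
Place W at (1,1); scan 8 dirs for brackets.
Dir NW: first cell '.' (not opp) -> no flip
Dir N: first cell 'W' (not opp) -> no flip
Dir NE: first cell '.' (not opp) -> no flip
Dir W: first cell '.' (not opp) -> no flip
Dir E: first cell 'W' (not opp) -> no flip
Dir SW: first cell '.' (not opp) -> no flip
Dir S: first cell '.' (not opp) -> no flip
Dir SE: opp run (2,2) capped by W -> flip
All flips: (2,2)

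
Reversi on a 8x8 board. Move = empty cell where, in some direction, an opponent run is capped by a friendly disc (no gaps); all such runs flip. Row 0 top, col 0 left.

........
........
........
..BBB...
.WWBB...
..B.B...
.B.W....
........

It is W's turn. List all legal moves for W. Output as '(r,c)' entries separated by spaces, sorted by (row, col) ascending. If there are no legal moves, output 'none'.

(2,1): no bracket -> illegal
(2,2): flips 1 -> legal
(2,3): flips 1 -> legal
(2,4): flips 1 -> legal
(2,5): no bracket -> illegal
(3,1): no bracket -> illegal
(3,5): no bracket -> illegal
(4,5): flips 3 -> legal
(5,0): no bracket -> illegal
(5,1): no bracket -> illegal
(5,3): no bracket -> illegal
(5,5): no bracket -> illegal
(6,0): no bracket -> illegal
(6,2): flips 1 -> legal
(6,4): no bracket -> illegal
(6,5): no bracket -> illegal
(7,0): no bracket -> illegal
(7,1): no bracket -> illegal
(7,2): no bracket -> illegal

Answer: (2,2) (2,3) (2,4) (4,5) (6,2)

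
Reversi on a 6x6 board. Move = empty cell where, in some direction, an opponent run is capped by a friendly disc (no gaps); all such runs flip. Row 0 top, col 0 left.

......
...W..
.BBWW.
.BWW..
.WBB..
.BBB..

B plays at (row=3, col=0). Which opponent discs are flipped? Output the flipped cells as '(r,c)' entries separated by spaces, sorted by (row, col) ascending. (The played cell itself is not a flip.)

Answer: (4,1)

Derivation:
Dir NW: edge -> no flip
Dir N: first cell '.' (not opp) -> no flip
Dir NE: first cell 'B' (not opp) -> no flip
Dir W: edge -> no flip
Dir E: first cell 'B' (not opp) -> no flip
Dir SW: edge -> no flip
Dir S: first cell '.' (not opp) -> no flip
Dir SE: opp run (4,1) capped by B -> flip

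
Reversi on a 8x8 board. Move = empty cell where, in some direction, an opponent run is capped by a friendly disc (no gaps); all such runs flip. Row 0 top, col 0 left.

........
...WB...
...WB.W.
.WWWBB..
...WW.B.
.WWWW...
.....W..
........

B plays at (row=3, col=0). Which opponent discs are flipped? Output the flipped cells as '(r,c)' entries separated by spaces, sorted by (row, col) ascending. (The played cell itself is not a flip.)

Dir NW: edge -> no flip
Dir N: first cell '.' (not opp) -> no flip
Dir NE: first cell '.' (not opp) -> no flip
Dir W: edge -> no flip
Dir E: opp run (3,1) (3,2) (3,3) capped by B -> flip
Dir SW: edge -> no flip
Dir S: first cell '.' (not opp) -> no flip
Dir SE: first cell '.' (not opp) -> no flip

Answer: (3,1) (3,2) (3,3)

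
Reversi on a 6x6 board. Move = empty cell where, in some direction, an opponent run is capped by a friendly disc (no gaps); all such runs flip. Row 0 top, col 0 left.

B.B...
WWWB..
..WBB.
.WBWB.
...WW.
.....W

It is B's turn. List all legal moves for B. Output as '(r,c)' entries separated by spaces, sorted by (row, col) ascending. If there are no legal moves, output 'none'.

Answer: (0,1) (2,0) (2,1) (3,0) (4,0) (4,2) (5,2) (5,3) (5,4)

Derivation:
(0,1): flips 1 -> legal
(0,3): no bracket -> illegal
(2,0): flips 2 -> legal
(2,1): flips 1 -> legal
(3,0): flips 1 -> legal
(3,5): no bracket -> illegal
(4,0): flips 2 -> legal
(4,1): no bracket -> illegal
(4,2): flips 1 -> legal
(4,5): no bracket -> illegal
(5,2): flips 1 -> legal
(5,3): flips 2 -> legal
(5,4): flips 2 -> legal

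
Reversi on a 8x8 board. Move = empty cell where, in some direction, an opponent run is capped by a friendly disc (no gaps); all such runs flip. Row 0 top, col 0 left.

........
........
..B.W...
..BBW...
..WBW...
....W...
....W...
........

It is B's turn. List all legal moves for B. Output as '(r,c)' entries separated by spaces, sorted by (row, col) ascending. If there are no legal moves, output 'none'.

Answer: (1,5) (2,5) (3,5) (4,1) (4,5) (5,1) (5,2) (5,5) (6,5)

Derivation:
(1,3): no bracket -> illegal
(1,4): no bracket -> illegal
(1,5): flips 1 -> legal
(2,3): no bracket -> illegal
(2,5): flips 1 -> legal
(3,1): no bracket -> illegal
(3,5): flips 1 -> legal
(4,1): flips 1 -> legal
(4,5): flips 1 -> legal
(5,1): flips 1 -> legal
(5,2): flips 1 -> legal
(5,3): no bracket -> illegal
(5,5): flips 1 -> legal
(6,3): no bracket -> illegal
(6,5): flips 1 -> legal
(7,3): no bracket -> illegal
(7,4): no bracket -> illegal
(7,5): no bracket -> illegal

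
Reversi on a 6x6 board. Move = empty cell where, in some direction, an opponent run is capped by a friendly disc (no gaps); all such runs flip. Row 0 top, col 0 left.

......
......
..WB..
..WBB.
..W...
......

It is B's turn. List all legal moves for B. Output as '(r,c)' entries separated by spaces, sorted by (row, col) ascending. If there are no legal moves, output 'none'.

Answer: (1,1) (2,1) (3,1) (4,1) (5,1)

Derivation:
(1,1): flips 1 -> legal
(1,2): no bracket -> illegal
(1,3): no bracket -> illegal
(2,1): flips 1 -> legal
(3,1): flips 1 -> legal
(4,1): flips 1 -> legal
(4,3): no bracket -> illegal
(5,1): flips 1 -> legal
(5,2): no bracket -> illegal
(5,3): no bracket -> illegal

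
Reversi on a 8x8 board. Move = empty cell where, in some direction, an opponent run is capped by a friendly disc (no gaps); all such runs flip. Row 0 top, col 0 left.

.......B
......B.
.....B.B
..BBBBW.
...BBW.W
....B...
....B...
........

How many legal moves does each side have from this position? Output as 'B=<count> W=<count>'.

Answer: B=4 W=6

Derivation:
-- B to move --
(2,6): no bracket -> illegal
(3,7): flips 1 -> legal
(4,6): flips 1 -> legal
(5,5): flips 1 -> legal
(5,6): flips 1 -> legal
(5,7): no bracket -> illegal
B mobility = 4
-- W to move --
(0,5): no bracket -> illegal
(0,6): no bracket -> illegal
(1,4): flips 1 -> legal
(1,5): flips 2 -> legal
(1,7): no bracket -> illegal
(2,1): no bracket -> illegal
(2,2): no bracket -> illegal
(2,3): flips 1 -> legal
(2,4): no bracket -> illegal
(2,6): no bracket -> illegal
(3,1): flips 4 -> legal
(3,7): no bracket -> illegal
(4,1): no bracket -> illegal
(4,2): flips 2 -> legal
(4,6): no bracket -> illegal
(5,2): no bracket -> illegal
(5,3): no bracket -> illegal
(5,5): no bracket -> illegal
(6,3): flips 1 -> legal
(6,5): no bracket -> illegal
(7,3): no bracket -> illegal
(7,4): no bracket -> illegal
(7,5): no bracket -> illegal
W mobility = 6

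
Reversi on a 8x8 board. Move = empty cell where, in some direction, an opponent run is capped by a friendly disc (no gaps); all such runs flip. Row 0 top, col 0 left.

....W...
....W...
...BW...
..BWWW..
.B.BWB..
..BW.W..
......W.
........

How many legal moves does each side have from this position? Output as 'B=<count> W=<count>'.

Answer: B=6 W=10

Derivation:
-- B to move --
(0,3): no bracket -> illegal
(0,5): flips 1 -> legal
(1,3): no bracket -> illegal
(1,5): no bracket -> illegal
(2,2): no bracket -> illegal
(2,5): flips 3 -> legal
(2,6): no bracket -> illegal
(3,6): flips 3 -> legal
(4,2): no bracket -> illegal
(4,6): no bracket -> illegal
(5,4): flips 1 -> legal
(5,6): no bracket -> illegal
(5,7): no bracket -> illegal
(6,2): no bracket -> illegal
(6,3): flips 1 -> legal
(6,4): no bracket -> illegal
(6,5): flips 1 -> legal
(6,7): no bracket -> illegal
(7,5): no bracket -> illegal
(7,6): no bracket -> illegal
(7,7): no bracket -> illegal
B mobility = 6
-- W to move --
(1,2): flips 1 -> legal
(1,3): flips 1 -> legal
(2,1): no bracket -> illegal
(2,2): flips 1 -> legal
(3,0): no bracket -> illegal
(3,1): flips 1 -> legal
(3,6): no bracket -> illegal
(4,0): no bracket -> illegal
(4,2): flips 1 -> legal
(4,6): flips 1 -> legal
(5,0): flips 3 -> legal
(5,1): flips 1 -> legal
(5,4): no bracket -> illegal
(5,6): flips 1 -> legal
(6,1): flips 2 -> legal
(6,2): no bracket -> illegal
(6,3): no bracket -> illegal
W mobility = 10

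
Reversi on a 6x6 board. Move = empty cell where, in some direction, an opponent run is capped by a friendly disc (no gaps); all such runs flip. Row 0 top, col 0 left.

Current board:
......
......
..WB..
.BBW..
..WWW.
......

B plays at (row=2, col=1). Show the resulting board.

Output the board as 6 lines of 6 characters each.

Answer: ......
......
.BBB..
.BBW..
..WWW.
......

Derivation:
Place B at (2,1); scan 8 dirs for brackets.
Dir NW: first cell '.' (not opp) -> no flip
Dir N: first cell '.' (not opp) -> no flip
Dir NE: first cell '.' (not opp) -> no flip
Dir W: first cell '.' (not opp) -> no flip
Dir E: opp run (2,2) capped by B -> flip
Dir SW: first cell '.' (not opp) -> no flip
Dir S: first cell 'B' (not opp) -> no flip
Dir SE: first cell 'B' (not opp) -> no flip
All flips: (2,2)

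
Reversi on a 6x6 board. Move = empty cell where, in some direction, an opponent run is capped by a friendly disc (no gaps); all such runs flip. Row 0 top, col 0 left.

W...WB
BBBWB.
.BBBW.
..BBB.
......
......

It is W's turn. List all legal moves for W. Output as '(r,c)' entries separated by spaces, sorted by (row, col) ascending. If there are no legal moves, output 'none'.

(0,1): no bracket -> illegal
(0,2): no bracket -> illegal
(0,3): no bracket -> illegal
(1,5): flips 1 -> legal
(2,0): flips 4 -> legal
(2,5): no bracket -> illegal
(3,0): no bracket -> illegal
(3,1): flips 1 -> legal
(3,5): no bracket -> illegal
(4,1): no bracket -> illegal
(4,2): flips 1 -> legal
(4,3): flips 2 -> legal
(4,4): flips 4 -> legal
(4,5): no bracket -> illegal

Answer: (1,5) (2,0) (3,1) (4,2) (4,3) (4,4)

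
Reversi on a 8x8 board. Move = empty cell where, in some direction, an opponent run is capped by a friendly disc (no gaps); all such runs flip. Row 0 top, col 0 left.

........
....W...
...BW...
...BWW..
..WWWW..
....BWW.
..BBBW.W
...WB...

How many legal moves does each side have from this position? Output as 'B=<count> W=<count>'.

-- B to move --
(0,3): no bracket -> illegal
(0,4): flips 4 -> legal
(0,5): flips 1 -> legal
(1,3): no bracket -> illegal
(1,5): flips 1 -> legal
(2,5): flips 1 -> legal
(2,6): no bracket -> illegal
(3,1): no bracket -> illegal
(3,2): flips 1 -> legal
(3,6): flips 3 -> legal
(4,1): no bracket -> illegal
(4,6): flips 1 -> legal
(4,7): flips 2 -> legal
(5,1): flips 1 -> legal
(5,2): no bracket -> illegal
(5,3): flips 1 -> legal
(5,7): flips 2 -> legal
(6,6): flips 3 -> legal
(7,2): flips 1 -> legal
(7,5): no bracket -> illegal
(7,6): flips 1 -> legal
(7,7): no bracket -> illegal
B mobility = 14
-- W to move --
(1,2): flips 1 -> legal
(1,3): flips 2 -> legal
(2,2): flips 2 -> legal
(3,2): flips 2 -> legal
(5,1): flips 1 -> legal
(5,2): no bracket -> illegal
(5,3): flips 2 -> legal
(6,1): flips 3 -> legal
(7,1): no bracket -> illegal
(7,2): flips 2 -> legal
(7,5): flips 1 -> legal
W mobility = 9

Answer: B=14 W=9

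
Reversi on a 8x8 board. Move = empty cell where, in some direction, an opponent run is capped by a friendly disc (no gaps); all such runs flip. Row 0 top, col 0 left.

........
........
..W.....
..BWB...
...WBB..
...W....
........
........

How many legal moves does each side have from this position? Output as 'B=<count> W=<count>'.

-- B to move --
(1,1): flips 2 -> legal
(1,2): flips 1 -> legal
(1,3): no bracket -> illegal
(2,1): no bracket -> illegal
(2,3): no bracket -> illegal
(2,4): no bracket -> illegal
(3,1): no bracket -> illegal
(4,2): flips 1 -> legal
(5,2): flips 1 -> legal
(5,4): flips 1 -> legal
(6,2): flips 1 -> legal
(6,3): no bracket -> illegal
(6,4): no bracket -> illegal
B mobility = 6
-- W to move --
(2,1): flips 1 -> legal
(2,3): no bracket -> illegal
(2,4): no bracket -> illegal
(2,5): flips 1 -> legal
(3,1): flips 1 -> legal
(3,5): flips 2 -> legal
(3,6): no bracket -> illegal
(4,1): no bracket -> illegal
(4,2): flips 1 -> legal
(4,6): flips 2 -> legal
(5,4): no bracket -> illegal
(5,5): flips 1 -> legal
(5,6): no bracket -> illegal
W mobility = 7

Answer: B=6 W=7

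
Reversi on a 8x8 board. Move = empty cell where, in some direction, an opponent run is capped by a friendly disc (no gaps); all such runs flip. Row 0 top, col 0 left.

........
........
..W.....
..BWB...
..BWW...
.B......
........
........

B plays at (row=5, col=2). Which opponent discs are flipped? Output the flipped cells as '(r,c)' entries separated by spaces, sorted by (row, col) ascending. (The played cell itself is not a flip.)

Dir NW: first cell '.' (not opp) -> no flip
Dir N: first cell 'B' (not opp) -> no flip
Dir NE: opp run (4,3) capped by B -> flip
Dir W: first cell 'B' (not opp) -> no flip
Dir E: first cell '.' (not opp) -> no flip
Dir SW: first cell '.' (not opp) -> no flip
Dir S: first cell '.' (not opp) -> no flip
Dir SE: first cell '.' (not opp) -> no flip

Answer: (4,3)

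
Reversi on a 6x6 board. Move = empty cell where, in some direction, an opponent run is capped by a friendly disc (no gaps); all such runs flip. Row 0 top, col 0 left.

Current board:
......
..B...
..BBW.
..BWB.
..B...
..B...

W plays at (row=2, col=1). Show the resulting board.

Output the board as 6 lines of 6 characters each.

Answer: ......
..B...
.WWWW.
..BWB.
..B...
..B...

Derivation:
Place W at (2,1); scan 8 dirs for brackets.
Dir NW: first cell '.' (not opp) -> no flip
Dir N: first cell '.' (not opp) -> no flip
Dir NE: opp run (1,2), next='.' -> no flip
Dir W: first cell '.' (not opp) -> no flip
Dir E: opp run (2,2) (2,3) capped by W -> flip
Dir SW: first cell '.' (not opp) -> no flip
Dir S: first cell '.' (not opp) -> no flip
Dir SE: opp run (3,2), next='.' -> no flip
All flips: (2,2) (2,3)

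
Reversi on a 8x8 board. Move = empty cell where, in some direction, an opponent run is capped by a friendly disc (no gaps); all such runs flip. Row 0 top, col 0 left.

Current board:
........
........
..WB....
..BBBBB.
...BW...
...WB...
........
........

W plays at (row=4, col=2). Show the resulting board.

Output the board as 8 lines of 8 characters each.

Place W at (4,2); scan 8 dirs for brackets.
Dir NW: first cell '.' (not opp) -> no flip
Dir N: opp run (3,2) capped by W -> flip
Dir NE: opp run (3,3), next='.' -> no flip
Dir W: first cell '.' (not opp) -> no flip
Dir E: opp run (4,3) capped by W -> flip
Dir SW: first cell '.' (not opp) -> no flip
Dir S: first cell '.' (not opp) -> no flip
Dir SE: first cell 'W' (not opp) -> no flip
All flips: (3,2) (4,3)

Answer: ........
........
..WB....
..WBBBB.
..WWW...
...WB...
........
........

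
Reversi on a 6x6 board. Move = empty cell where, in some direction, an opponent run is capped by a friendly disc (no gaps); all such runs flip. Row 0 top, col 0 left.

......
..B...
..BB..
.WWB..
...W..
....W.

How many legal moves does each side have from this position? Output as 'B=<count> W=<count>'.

Answer: B=5 W=4

Derivation:
-- B to move --
(2,0): no bracket -> illegal
(2,1): no bracket -> illegal
(3,0): flips 2 -> legal
(3,4): no bracket -> illegal
(4,0): flips 1 -> legal
(4,1): flips 1 -> legal
(4,2): flips 1 -> legal
(4,4): no bracket -> illegal
(4,5): no bracket -> illegal
(5,2): no bracket -> illegal
(5,3): flips 1 -> legal
(5,5): no bracket -> illegal
B mobility = 5
-- W to move --
(0,1): no bracket -> illegal
(0,2): flips 2 -> legal
(0,3): no bracket -> illegal
(1,1): no bracket -> illegal
(1,3): flips 3 -> legal
(1,4): flips 1 -> legal
(2,1): no bracket -> illegal
(2,4): no bracket -> illegal
(3,4): flips 1 -> legal
(4,2): no bracket -> illegal
(4,4): no bracket -> illegal
W mobility = 4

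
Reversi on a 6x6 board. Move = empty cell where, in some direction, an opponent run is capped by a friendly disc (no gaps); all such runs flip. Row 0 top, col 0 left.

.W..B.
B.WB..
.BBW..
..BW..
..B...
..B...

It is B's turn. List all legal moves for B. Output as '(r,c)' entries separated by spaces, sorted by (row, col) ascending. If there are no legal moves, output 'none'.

(0,0): no bracket -> illegal
(0,2): flips 1 -> legal
(0,3): flips 1 -> legal
(1,1): flips 1 -> legal
(1,4): flips 1 -> legal
(2,4): flips 2 -> legal
(3,4): flips 1 -> legal
(4,3): flips 2 -> legal
(4,4): flips 1 -> legal

Answer: (0,2) (0,3) (1,1) (1,4) (2,4) (3,4) (4,3) (4,4)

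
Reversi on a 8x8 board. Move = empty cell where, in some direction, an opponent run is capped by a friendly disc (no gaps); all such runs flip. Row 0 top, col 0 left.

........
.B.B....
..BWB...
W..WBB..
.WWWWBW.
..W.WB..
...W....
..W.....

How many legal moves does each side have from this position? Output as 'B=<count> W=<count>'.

Answer: B=10 W=12

Derivation:
-- B to move --
(1,2): flips 1 -> legal
(1,4): no bracket -> illegal
(2,0): no bracket -> illegal
(2,1): no bracket -> illegal
(3,1): no bracket -> illegal
(3,2): flips 1 -> legal
(3,6): no bracket -> illegal
(3,7): flips 1 -> legal
(4,0): flips 4 -> legal
(4,7): flips 1 -> legal
(5,0): no bracket -> illegal
(5,1): flips 2 -> legal
(5,3): flips 5 -> legal
(5,6): no bracket -> illegal
(5,7): flips 1 -> legal
(6,1): flips 2 -> legal
(6,2): no bracket -> illegal
(6,4): flips 2 -> legal
(6,5): no bracket -> illegal
(7,1): no bracket -> illegal
(7,3): no bracket -> illegal
(7,4): no bracket -> illegal
B mobility = 10
-- W to move --
(0,0): flips 2 -> legal
(0,1): no bracket -> illegal
(0,2): flips 3 -> legal
(0,3): flips 1 -> legal
(0,4): no bracket -> illegal
(1,0): no bracket -> illegal
(1,2): no bracket -> illegal
(1,4): flips 2 -> legal
(1,5): flips 1 -> legal
(2,0): no bracket -> illegal
(2,1): flips 1 -> legal
(2,5): flips 2 -> legal
(2,6): flips 1 -> legal
(3,1): no bracket -> illegal
(3,2): no bracket -> illegal
(3,6): flips 3 -> legal
(5,6): flips 3 -> legal
(6,4): flips 1 -> legal
(6,5): no bracket -> illegal
(6,6): flips 1 -> legal
W mobility = 12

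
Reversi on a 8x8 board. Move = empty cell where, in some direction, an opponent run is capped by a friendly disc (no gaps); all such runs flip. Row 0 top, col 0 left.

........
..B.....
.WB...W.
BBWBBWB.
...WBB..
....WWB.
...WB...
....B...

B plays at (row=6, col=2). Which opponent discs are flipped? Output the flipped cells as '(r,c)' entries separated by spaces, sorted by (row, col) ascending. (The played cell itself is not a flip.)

Answer: (6,3)

Derivation:
Dir NW: first cell '.' (not opp) -> no flip
Dir N: first cell '.' (not opp) -> no flip
Dir NE: first cell '.' (not opp) -> no flip
Dir W: first cell '.' (not opp) -> no flip
Dir E: opp run (6,3) capped by B -> flip
Dir SW: first cell '.' (not opp) -> no flip
Dir S: first cell '.' (not opp) -> no flip
Dir SE: first cell '.' (not opp) -> no flip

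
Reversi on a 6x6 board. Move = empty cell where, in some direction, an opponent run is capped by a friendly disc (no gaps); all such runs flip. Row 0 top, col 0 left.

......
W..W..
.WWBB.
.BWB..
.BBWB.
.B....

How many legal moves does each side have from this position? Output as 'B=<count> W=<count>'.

-- B to move --
(0,0): no bracket -> illegal
(0,1): no bracket -> illegal
(0,2): flips 1 -> legal
(0,3): flips 1 -> legal
(0,4): flips 2 -> legal
(1,1): flips 2 -> legal
(1,2): flips 2 -> legal
(1,4): no bracket -> illegal
(2,0): flips 2 -> legal
(3,0): no bracket -> illegal
(3,4): no bracket -> illegal
(5,2): no bracket -> illegal
(5,3): flips 1 -> legal
(5,4): no bracket -> illegal
B mobility = 7
-- W to move --
(1,2): no bracket -> illegal
(1,4): flips 1 -> legal
(1,5): no bracket -> illegal
(2,0): no bracket -> illegal
(2,5): flips 2 -> legal
(3,0): flips 1 -> legal
(3,4): flips 1 -> legal
(3,5): flips 1 -> legal
(4,0): flips 3 -> legal
(4,5): flips 1 -> legal
(5,0): flips 1 -> legal
(5,2): flips 1 -> legal
(5,3): no bracket -> illegal
(5,4): no bracket -> illegal
(5,5): flips 2 -> legal
W mobility = 10

Answer: B=7 W=10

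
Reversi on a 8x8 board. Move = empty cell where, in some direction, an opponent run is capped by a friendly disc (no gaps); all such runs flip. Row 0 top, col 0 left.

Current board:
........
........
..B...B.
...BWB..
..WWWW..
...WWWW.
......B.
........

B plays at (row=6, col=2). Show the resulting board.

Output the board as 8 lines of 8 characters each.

Place B at (6,2); scan 8 dirs for brackets.
Dir NW: first cell '.' (not opp) -> no flip
Dir N: first cell '.' (not opp) -> no flip
Dir NE: opp run (5,3) (4,4) capped by B -> flip
Dir W: first cell '.' (not opp) -> no flip
Dir E: first cell '.' (not opp) -> no flip
Dir SW: first cell '.' (not opp) -> no flip
Dir S: first cell '.' (not opp) -> no flip
Dir SE: first cell '.' (not opp) -> no flip
All flips: (4,4) (5,3)

Answer: ........
........
..B...B.
...BWB..
..WWBW..
...BWWW.
..B...B.
........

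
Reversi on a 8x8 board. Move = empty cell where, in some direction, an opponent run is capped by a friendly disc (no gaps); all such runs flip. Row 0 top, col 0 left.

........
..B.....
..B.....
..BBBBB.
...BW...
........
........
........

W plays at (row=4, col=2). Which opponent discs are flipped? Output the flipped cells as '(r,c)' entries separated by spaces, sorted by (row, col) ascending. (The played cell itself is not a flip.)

Dir NW: first cell '.' (not opp) -> no flip
Dir N: opp run (3,2) (2,2) (1,2), next='.' -> no flip
Dir NE: opp run (3,3), next='.' -> no flip
Dir W: first cell '.' (not opp) -> no flip
Dir E: opp run (4,3) capped by W -> flip
Dir SW: first cell '.' (not opp) -> no flip
Dir S: first cell '.' (not opp) -> no flip
Dir SE: first cell '.' (not opp) -> no flip

Answer: (4,3)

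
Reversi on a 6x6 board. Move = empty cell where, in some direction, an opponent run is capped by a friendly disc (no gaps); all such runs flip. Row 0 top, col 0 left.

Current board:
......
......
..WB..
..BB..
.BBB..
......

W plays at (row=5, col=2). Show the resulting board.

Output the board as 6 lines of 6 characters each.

Answer: ......
......
..WB..
..WB..
.BWB..
..W...

Derivation:
Place W at (5,2); scan 8 dirs for brackets.
Dir NW: opp run (4,1), next='.' -> no flip
Dir N: opp run (4,2) (3,2) capped by W -> flip
Dir NE: opp run (4,3), next='.' -> no flip
Dir W: first cell '.' (not opp) -> no flip
Dir E: first cell '.' (not opp) -> no flip
Dir SW: edge -> no flip
Dir S: edge -> no flip
Dir SE: edge -> no flip
All flips: (3,2) (4,2)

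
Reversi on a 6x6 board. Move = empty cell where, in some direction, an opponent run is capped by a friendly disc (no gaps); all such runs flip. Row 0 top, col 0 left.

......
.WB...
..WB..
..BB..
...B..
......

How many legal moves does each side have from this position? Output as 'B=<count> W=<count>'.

Answer: B=3 W=5

Derivation:
-- B to move --
(0,0): flips 2 -> legal
(0,1): no bracket -> illegal
(0,2): no bracket -> illegal
(1,0): flips 1 -> legal
(1,3): no bracket -> illegal
(2,0): no bracket -> illegal
(2,1): flips 1 -> legal
(3,1): no bracket -> illegal
B mobility = 3
-- W to move --
(0,1): no bracket -> illegal
(0,2): flips 1 -> legal
(0,3): no bracket -> illegal
(1,3): flips 1 -> legal
(1,4): no bracket -> illegal
(2,1): no bracket -> illegal
(2,4): flips 1 -> legal
(3,1): no bracket -> illegal
(3,4): no bracket -> illegal
(4,1): no bracket -> illegal
(4,2): flips 1 -> legal
(4,4): flips 1 -> legal
(5,2): no bracket -> illegal
(5,3): no bracket -> illegal
(5,4): no bracket -> illegal
W mobility = 5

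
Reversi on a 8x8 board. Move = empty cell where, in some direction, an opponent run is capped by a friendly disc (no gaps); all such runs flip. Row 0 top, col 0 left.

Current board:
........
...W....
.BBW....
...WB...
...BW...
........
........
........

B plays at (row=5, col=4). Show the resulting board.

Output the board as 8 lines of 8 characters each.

Place B at (5,4); scan 8 dirs for brackets.
Dir NW: first cell 'B' (not opp) -> no flip
Dir N: opp run (4,4) capped by B -> flip
Dir NE: first cell '.' (not opp) -> no flip
Dir W: first cell '.' (not opp) -> no flip
Dir E: first cell '.' (not opp) -> no flip
Dir SW: first cell '.' (not opp) -> no flip
Dir S: first cell '.' (not opp) -> no flip
Dir SE: first cell '.' (not opp) -> no flip
All flips: (4,4)

Answer: ........
...W....
.BBW....
...WB...
...BB...
....B...
........
........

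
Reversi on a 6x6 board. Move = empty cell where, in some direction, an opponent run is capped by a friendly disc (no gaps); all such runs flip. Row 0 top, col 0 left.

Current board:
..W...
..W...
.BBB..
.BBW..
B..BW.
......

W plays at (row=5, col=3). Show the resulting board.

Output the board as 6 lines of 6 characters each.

Answer: ..W...
..W...
.BBB..
.BBW..
B..WW.
...W..

Derivation:
Place W at (5,3); scan 8 dirs for brackets.
Dir NW: first cell '.' (not opp) -> no flip
Dir N: opp run (4,3) capped by W -> flip
Dir NE: first cell 'W' (not opp) -> no flip
Dir W: first cell '.' (not opp) -> no flip
Dir E: first cell '.' (not opp) -> no flip
Dir SW: edge -> no flip
Dir S: edge -> no flip
Dir SE: edge -> no flip
All flips: (4,3)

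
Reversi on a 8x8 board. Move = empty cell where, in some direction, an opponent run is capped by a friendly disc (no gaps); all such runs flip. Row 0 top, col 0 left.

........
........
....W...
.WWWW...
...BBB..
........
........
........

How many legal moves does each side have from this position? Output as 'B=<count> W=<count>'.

Answer: B=5 W=5

Derivation:
-- B to move --
(1,3): no bracket -> illegal
(1,4): flips 2 -> legal
(1,5): no bracket -> illegal
(2,0): no bracket -> illegal
(2,1): flips 1 -> legal
(2,2): flips 1 -> legal
(2,3): flips 2 -> legal
(2,5): flips 1 -> legal
(3,0): no bracket -> illegal
(3,5): no bracket -> illegal
(4,0): no bracket -> illegal
(4,1): no bracket -> illegal
(4,2): no bracket -> illegal
B mobility = 5
-- W to move --
(3,5): no bracket -> illegal
(3,6): no bracket -> illegal
(4,2): no bracket -> illegal
(4,6): no bracket -> illegal
(5,2): flips 1 -> legal
(5,3): flips 1 -> legal
(5,4): flips 2 -> legal
(5,5): flips 1 -> legal
(5,6): flips 1 -> legal
W mobility = 5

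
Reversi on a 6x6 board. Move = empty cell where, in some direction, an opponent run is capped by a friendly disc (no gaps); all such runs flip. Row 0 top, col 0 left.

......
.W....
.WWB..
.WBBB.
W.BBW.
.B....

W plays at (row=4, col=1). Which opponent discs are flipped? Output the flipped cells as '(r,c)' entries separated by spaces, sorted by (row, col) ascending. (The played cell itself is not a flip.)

Answer: (4,2) (4,3)

Derivation:
Dir NW: first cell '.' (not opp) -> no flip
Dir N: first cell 'W' (not opp) -> no flip
Dir NE: opp run (3,2) (2,3), next='.' -> no flip
Dir W: first cell 'W' (not opp) -> no flip
Dir E: opp run (4,2) (4,3) capped by W -> flip
Dir SW: first cell '.' (not opp) -> no flip
Dir S: opp run (5,1), next=edge -> no flip
Dir SE: first cell '.' (not opp) -> no flip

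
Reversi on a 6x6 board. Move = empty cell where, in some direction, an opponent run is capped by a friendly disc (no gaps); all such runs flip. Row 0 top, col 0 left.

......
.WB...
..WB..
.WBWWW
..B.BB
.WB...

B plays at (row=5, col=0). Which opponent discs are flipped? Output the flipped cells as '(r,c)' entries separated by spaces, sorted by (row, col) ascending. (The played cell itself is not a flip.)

Answer: (5,1)

Derivation:
Dir NW: edge -> no flip
Dir N: first cell '.' (not opp) -> no flip
Dir NE: first cell '.' (not opp) -> no flip
Dir W: edge -> no flip
Dir E: opp run (5,1) capped by B -> flip
Dir SW: edge -> no flip
Dir S: edge -> no flip
Dir SE: edge -> no flip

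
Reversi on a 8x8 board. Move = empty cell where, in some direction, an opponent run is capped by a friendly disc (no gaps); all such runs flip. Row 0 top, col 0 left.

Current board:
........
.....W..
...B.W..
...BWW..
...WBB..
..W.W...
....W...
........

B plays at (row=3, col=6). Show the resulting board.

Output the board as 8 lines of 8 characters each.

Place B at (3,6); scan 8 dirs for brackets.
Dir NW: opp run (2,5), next='.' -> no flip
Dir N: first cell '.' (not opp) -> no flip
Dir NE: first cell '.' (not opp) -> no flip
Dir W: opp run (3,5) (3,4) capped by B -> flip
Dir E: first cell '.' (not opp) -> no flip
Dir SW: first cell 'B' (not opp) -> no flip
Dir S: first cell '.' (not opp) -> no flip
Dir SE: first cell '.' (not opp) -> no flip
All flips: (3,4) (3,5)

Answer: ........
.....W..
...B.W..
...BBBB.
...WBB..
..W.W...
....W...
........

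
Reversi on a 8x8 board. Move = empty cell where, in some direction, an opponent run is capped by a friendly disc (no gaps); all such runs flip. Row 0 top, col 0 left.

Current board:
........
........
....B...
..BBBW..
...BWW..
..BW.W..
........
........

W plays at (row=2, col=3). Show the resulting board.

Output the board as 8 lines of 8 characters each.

Place W at (2,3); scan 8 dirs for brackets.
Dir NW: first cell '.' (not opp) -> no flip
Dir N: first cell '.' (not opp) -> no flip
Dir NE: first cell '.' (not opp) -> no flip
Dir W: first cell '.' (not opp) -> no flip
Dir E: opp run (2,4), next='.' -> no flip
Dir SW: opp run (3,2), next='.' -> no flip
Dir S: opp run (3,3) (4,3) capped by W -> flip
Dir SE: opp run (3,4) capped by W -> flip
All flips: (3,3) (3,4) (4,3)

Answer: ........
........
...WB...
..BWWW..
...WWW..
..BW.W..
........
........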